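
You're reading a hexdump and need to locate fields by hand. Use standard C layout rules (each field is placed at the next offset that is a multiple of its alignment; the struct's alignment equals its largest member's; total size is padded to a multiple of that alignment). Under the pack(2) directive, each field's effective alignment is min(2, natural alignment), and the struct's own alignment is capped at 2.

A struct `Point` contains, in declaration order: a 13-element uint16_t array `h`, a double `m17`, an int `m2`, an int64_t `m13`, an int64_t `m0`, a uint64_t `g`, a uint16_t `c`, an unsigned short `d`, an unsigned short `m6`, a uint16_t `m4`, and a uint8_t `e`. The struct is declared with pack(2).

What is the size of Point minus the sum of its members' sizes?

1

h at 0 (size 26, align 2) → ends 26
m17 at 26 (size 8, align 2) → ends 34
m2 at 34 (size 4, align 2) → ends 38
m13 at 38 (size 8, align 2) → ends 46
m0 at 46 (size 8, align 2) → ends 54
g at 54 (size 8, align 2) → ends 62
c at 62 (size 2, align 2) → ends 64
d at 64 (size 2, align 2) → ends 66
m6 at 66 (size 2, align 2) → ends 68
m4 at 68 (size 2, align 2) → ends 70
e at 70 (size 1, align 1) → ends 71
tail pad 1 to reach multiple of 2
total 72 bytes, alignment 2
data bytes 71, size 72 → padding 1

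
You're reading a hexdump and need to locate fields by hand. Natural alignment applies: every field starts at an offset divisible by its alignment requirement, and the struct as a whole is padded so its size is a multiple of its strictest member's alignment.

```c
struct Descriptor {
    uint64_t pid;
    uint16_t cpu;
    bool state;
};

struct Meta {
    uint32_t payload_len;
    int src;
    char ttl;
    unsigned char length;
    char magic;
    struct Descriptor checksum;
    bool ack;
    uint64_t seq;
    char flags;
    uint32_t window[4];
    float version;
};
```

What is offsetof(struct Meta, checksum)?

Descriptor: pid at 0 (size 8, align 8) → ends 8; cpu at 8 (size 2, align 2) → ends 10; state at 10 (size 1, align 1) → ends 11; tail pad 5 to reach multiple of 8; total 16 bytes, alignment 8
payload_len at 0 (size 4, align 4) → ends 4
src at 4 (size 4, align 4) → ends 8
ttl at 8 (size 1, align 1) → ends 9
length at 9 (size 1, align 1) → ends 10
magic at 10 (size 1, align 1) → ends 11
pad 5 to align 8 for checksum
checksum at 16 (size 16, align 8) → ends 32

16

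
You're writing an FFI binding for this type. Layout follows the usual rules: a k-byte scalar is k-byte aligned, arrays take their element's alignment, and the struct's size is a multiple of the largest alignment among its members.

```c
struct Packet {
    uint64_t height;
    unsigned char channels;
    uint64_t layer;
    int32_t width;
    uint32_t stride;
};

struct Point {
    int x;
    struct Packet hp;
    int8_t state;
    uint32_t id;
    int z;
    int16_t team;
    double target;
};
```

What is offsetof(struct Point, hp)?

8

Packet: @0: height [8B, align 8] → 8; @8: channels [1B, align 1] → 9; +7 pad (align 8); @16: layer [8B, align 8] → 24; @24: width [4B, align 4] → 28; @28: stride [4B, align 4] → 32; size 32, align 8
@0: x [4B, align 4] → 4
+4 pad (align 8)
@8: hp [32B, align 8] → 40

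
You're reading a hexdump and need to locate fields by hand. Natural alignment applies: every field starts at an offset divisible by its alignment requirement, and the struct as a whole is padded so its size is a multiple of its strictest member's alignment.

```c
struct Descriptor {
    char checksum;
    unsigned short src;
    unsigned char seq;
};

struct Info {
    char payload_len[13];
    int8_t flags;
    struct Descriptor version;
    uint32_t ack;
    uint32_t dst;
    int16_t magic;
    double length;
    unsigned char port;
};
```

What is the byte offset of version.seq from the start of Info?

18

Descriptor: 0..1  checksum  (1B, 1-aligned); 1..2  -- padding (1B); 2..4  src  (2B, 2-aligned); 4..5  seq  (1B, 1-aligned); 5..6  -- tail padding (1B); sizeof = 6, alignof = 2
0..13  payload_len  (13B, 1-aligned)
13..14  flags  (1B, 1-aligned)
14..20  version  (6B, 2-aligned)
within Descriptor: seq at 4
14 + 4 = 18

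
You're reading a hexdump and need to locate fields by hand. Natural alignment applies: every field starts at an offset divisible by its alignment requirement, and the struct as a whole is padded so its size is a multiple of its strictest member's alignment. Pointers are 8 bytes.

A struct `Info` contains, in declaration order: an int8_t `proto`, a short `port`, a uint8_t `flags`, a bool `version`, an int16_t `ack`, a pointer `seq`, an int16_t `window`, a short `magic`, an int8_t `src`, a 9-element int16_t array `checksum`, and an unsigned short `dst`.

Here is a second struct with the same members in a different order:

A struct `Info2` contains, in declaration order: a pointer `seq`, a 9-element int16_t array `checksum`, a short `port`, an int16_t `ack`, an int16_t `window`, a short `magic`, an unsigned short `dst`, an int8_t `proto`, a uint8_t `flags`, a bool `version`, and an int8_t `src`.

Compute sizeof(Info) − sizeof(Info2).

proto at 0 (size 1, align 1) → ends 1
pad 1 to align 2 for port
port at 2 (size 2, align 2) → ends 4
flags at 4 (size 1, align 1) → ends 5
version at 5 (size 1, align 1) → ends 6
ack at 6 (size 2, align 2) → ends 8
seq at 8 (size 8, align 8) → ends 16
window at 16 (size 2, align 2) → ends 18
magic at 18 (size 2, align 2) → ends 20
src at 20 (size 1, align 1) → ends 21
pad 1 to align 2 for checksum
checksum at 22 (size 18, align 2) → ends 40
dst at 40 (size 2, align 2) → ends 42
tail pad 6 to reach multiple of 8
total 48 bytes, alignment 8
— Info2 —
seq at 0 (size 8, align 8) → ends 8
checksum at 8 (size 18, align 2) → ends 26
port at 26 (size 2, align 2) → ends 28
ack at 28 (size 2, align 2) → ends 30
window at 30 (size 2, align 2) → ends 32
magic at 32 (size 2, align 2) → ends 34
dst at 34 (size 2, align 2) → ends 36
proto at 36 (size 1, align 1) → ends 37
flags at 37 (size 1, align 1) → ends 38
version at 38 (size 1, align 1) → ends 39
src at 39 (size 1, align 1) → ends 40
total 40 bytes, alignment 8
48 − 40 = 8

8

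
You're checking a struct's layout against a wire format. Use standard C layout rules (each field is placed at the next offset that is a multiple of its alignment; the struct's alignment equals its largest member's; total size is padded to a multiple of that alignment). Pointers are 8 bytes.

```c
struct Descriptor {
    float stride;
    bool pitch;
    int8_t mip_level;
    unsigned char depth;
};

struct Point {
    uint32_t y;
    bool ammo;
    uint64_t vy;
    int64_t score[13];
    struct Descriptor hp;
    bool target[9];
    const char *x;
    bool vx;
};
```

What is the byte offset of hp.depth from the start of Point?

Descriptor: 0..4  stride  (4B, 4-aligned); 4..5  pitch  (1B, 1-aligned); 5..6  mip_level  (1B, 1-aligned); 6..7  depth  (1B, 1-aligned); 7..8  -- tail padding (1B); sizeof = 8, alignof = 4
0..4  y  (4B, 4-aligned)
4..5  ammo  (1B, 1-aligned)
5..8  -- padding (3B)
8..16  vy  (8B, 8-aligned)
16..120  score  (104B, 8-aligned)
120..128  hp  (8B, 4-aligned)
within Descriptor: depth at 6
120 + 6 = 126

126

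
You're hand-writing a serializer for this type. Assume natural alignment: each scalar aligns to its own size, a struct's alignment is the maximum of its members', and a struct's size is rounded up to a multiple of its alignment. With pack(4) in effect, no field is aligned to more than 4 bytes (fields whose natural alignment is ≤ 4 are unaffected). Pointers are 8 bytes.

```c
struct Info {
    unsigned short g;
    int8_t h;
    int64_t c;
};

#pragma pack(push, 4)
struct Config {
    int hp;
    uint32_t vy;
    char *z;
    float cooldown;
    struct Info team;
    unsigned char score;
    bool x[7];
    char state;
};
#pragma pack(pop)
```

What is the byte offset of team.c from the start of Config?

28

Info: g at 0 (size 2, align 2) → ends 2; h at 2 (size 1, align 1) → ends 3; pad 5 to align 8 for c; c at 8 (size 8, align 8) → ends 16; total 16 bytes, alignment 8
hp at 0 (size 4, align 4) → ends 4
vy at 4 (size 4, align 4) → ends 8
z at 8 (size 8, align 4) → ends 16
cooldown at 16 (size 4, align 4) → ends 20
team at 20 (size 16, align 4) → ends 36
within Info: c at 8
20 + 8 = 28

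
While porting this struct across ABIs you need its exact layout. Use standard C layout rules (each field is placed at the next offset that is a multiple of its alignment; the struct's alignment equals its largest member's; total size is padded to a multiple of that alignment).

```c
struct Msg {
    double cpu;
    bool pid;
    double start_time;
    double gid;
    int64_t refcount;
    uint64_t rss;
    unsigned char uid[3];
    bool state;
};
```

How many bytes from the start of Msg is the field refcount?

32

0..8  cpu  (8B, 8-aligned)
8..9  pid  (1B, 1-aligned)
9..16  -- padding (7B)
16..24  start_time  (8B, 8-aligned)
24..32  gid  (8B, 8-aligned)
32..40  refcount  (8B, 8-aligned)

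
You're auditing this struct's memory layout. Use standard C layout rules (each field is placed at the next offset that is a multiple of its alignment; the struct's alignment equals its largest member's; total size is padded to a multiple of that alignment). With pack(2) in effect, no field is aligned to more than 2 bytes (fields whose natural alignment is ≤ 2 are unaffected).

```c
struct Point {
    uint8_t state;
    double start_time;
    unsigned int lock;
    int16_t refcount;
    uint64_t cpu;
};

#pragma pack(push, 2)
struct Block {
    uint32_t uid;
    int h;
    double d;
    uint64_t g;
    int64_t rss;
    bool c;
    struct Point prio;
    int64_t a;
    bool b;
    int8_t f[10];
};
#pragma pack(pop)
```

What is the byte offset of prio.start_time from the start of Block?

42

Point: state at 0 (size 1, align 1) → ends 1; pad 7 to align 8 for start_time; start_time at 8 (size 8, align 8) → ends 16; lock at 16 (size 4, align 4) → ends 20; refcount at 20 (size 2, align 2) → ends 22; pad 2 to align 8 for cpu; cpu at 24 (size 8, align 8) → ends 32; total 32 bytes, alignment 8
uid at 0 (size 4, align 2) → ends 4
h at 4 (size 4, align 2) → ends 8
d at 8 (size 8, align 2) → ends 16
g at 16 (size 8, align 2) → ends 24
rss at 24 (size 8, align 2) → ends 32
c at 32 (size 1, align 1) → ends 33
pad 1 to align 2 for prio
prio at 34 (size 32, align 2) → ends 66
within Point: start_time at 8
34 + 8 = 42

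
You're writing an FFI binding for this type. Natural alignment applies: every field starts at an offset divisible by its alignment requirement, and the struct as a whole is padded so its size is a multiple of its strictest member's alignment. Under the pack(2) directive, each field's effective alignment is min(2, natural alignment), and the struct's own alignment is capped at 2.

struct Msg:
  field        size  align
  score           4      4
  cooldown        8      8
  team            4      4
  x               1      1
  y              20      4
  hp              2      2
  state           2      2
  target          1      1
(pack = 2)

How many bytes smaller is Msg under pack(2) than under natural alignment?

natural layout:
  score at 0 (size 4, align 4) → ends 4
  pad 4 to align 8 for cooldown
  cooldown at 8 (size 8, align 8) → ends 16
  team at 16 (size 4, align 4) → ends 20
  x at 20 (size 1, align 1) → ends 21
  pad 3 to align 4 for y
  y at 24 (size 20, align 4) → ends 44
  hp at 44 (size 2, align 2) → ends 46
  state at 46 (size 2, align 2) → ends 48
  target at 48 (size 1, align 1) → ends 49
  tail pad 7 to reach multiple of 8
  total 56 bytes, alignment 8
packed(2) layout:
  score at 0 (size 4, align 2) → ends 4
  cooldown at 4 (size 8, align 2) → ends 12
  team at 12 (size 4, align 2) → ends 16
  x at 16 (size 1, align 1) → ends 17
  pad 1 to align 2 for y
  y at 18 (size 20, align 2) → ends 38
  hp at 38 (size 2, align 2) → ends 40
  state at 40 (size 2, align 2) → ends 42
  target at 42 (size 1, align 1) → ends 43
  tail pad 1 to reach multiple of 2
  total 44 bytes, alignment 2
56 − 44 = 12

12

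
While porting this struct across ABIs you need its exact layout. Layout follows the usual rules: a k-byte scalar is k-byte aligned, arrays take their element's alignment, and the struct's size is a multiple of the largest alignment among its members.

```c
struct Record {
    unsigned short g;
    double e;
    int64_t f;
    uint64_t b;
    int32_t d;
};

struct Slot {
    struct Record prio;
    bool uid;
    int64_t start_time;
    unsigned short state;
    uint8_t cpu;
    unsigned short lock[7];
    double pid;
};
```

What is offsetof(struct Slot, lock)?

Record: @0: g [2B, align 2] → 2; +6 pad (align 8); @8: e [8B, align 8] → 16; @16: f [8B, align 8] → 24; @24: b [8B, align 8] → 32; @32: d [4B, align 4] → 36; +4 tail pad (align 8); size 40, align 8
@0: prio [40B, align 8] → 40
@40: uid [1B, align 1] → 41
+7 pad (align 8)
@48: start_time [8B, align 8] → 56
@56: state [2B, align 2] → 58
@58: cpu [1B, align 1] → 59
+1 pad (align 2)
@60: lock [14B, align 2] → 74

60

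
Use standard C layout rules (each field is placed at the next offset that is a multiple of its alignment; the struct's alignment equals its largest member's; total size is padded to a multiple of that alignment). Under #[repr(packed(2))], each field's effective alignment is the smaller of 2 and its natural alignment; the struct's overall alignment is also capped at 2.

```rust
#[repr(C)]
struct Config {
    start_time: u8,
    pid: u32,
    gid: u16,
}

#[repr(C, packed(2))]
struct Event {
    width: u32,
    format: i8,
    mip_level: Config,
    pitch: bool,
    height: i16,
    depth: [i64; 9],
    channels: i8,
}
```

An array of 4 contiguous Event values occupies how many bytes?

384

Config: start_time at 0 (size 1, align 1) → ends 1; pad 3 to align 4 for pid; pid at 4 (size 4, align 4) → ends 8; gid at 8 (size 2, align 2) → ends 10; tail pad 2 to reach multiple of 4; total 12 bytes, alignment 4
width at 0 (size 4, align 2) → ends 4
format at 4 (size 1, align 1) → ends 5
pad 1 to align 2 for mip_level
mip_level at 6 (size 12, align 2) → ends 18
pitch at 18 (size 1, align 1) → ends 19
pad 1 to align 2 for height
height at 20 (size 2, align 2) → ends 22
depth at 22 (size 72, align 2) → ends 94
channels at 94 (size 1, align 1) → ends 95
tail pad 1 to reach multiple of 2
total 96 bytes, alignment 2
array of 4: 4 × 96 = 384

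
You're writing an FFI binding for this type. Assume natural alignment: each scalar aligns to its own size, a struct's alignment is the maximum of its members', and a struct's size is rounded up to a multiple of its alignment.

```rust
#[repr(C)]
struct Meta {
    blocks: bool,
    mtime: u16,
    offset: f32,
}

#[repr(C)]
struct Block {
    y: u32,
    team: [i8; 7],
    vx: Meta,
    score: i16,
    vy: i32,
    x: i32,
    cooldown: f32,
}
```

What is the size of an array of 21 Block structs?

756

Meta: blocks at 0 (size 1, align 1) → ends 1; pad 1 to align 2 for mtime; mtime at 2 (size 2, align 2) → ends 4; offset at 4 (size 4, align 4) → ends 8; total 8 bytes, alignment 4
y at 0 (size 4, align 4) → ends 4
team at 4 (size 7, align 1) → ends 11
pad 1 to align 4 for vx
vx at 12 (size 8, align 4) → ends 20
score at 20 (size 2, align 2) → ends 22
pad 2 to align 4 for vy
vy at 24 (size 4, align 4) → ends 28
x at 28 (size 4, align 4) → ends 32
cooldown at 32 (size 4, align 4) → ends 36
total 36 bytes, alignment 4
array of 21: 21 × 36 = 756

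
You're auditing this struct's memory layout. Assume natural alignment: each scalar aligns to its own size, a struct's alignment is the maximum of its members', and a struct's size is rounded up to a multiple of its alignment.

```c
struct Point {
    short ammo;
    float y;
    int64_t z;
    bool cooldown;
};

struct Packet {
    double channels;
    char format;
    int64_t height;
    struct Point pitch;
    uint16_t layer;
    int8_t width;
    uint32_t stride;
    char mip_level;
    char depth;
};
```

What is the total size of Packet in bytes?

Point: @0: ammo [2B, align 2] → 2; +2 pad (align 4); @4: y [4B, align 4] → 8; @8: z [8B, align 8] → 16; @16: cooldown [1B, align 1] → 17; +7 tail pad (align 8); size 24, align 8
@0: channels [8B, align 8] → 8
@8: format [1B, align 1] → 9
+7 pad (align 8)
@16: height [8B, align 8] → 24
@24: pitch [24B, align 8] → 48
@48: layer [2B, align 2] → 50
@50: width [1B, align 1] → 51
+1 pad (align 4)
@52: stride [4B, align 4] → 56
@56: mip_level [1B, align 1] → 57
@57: depth [1B, align 1] → 58
+6 tail pad (align 8)
size 64, align 8

64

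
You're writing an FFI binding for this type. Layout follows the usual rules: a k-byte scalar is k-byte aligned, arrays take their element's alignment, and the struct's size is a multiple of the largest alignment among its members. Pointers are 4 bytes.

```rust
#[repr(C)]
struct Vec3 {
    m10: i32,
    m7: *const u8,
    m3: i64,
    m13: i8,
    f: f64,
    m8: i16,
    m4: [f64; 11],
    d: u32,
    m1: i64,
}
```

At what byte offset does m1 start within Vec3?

136

m10 at 0 (size 4, align 4) → ends 4
m7 at 4 (size 4, align 4) → ends 8
m3 at 8 (size 8, align 8) → ends 16
m13 at 16 (size 1, align 1) → ends 17
pad 7 to align 8 for f
f at 24 (size 8, align 8) → ends 32
m8 at 32 (size 2, align 2) → ends 34
pad 6 to align 8 for m4
m4 at 40 (size 88, align 8) → ends 128
d at 128 (size 4, align 4) → ends 132
pad 4 to align 8 for m1
m1 at 136 (size 8, align 8) → ends 144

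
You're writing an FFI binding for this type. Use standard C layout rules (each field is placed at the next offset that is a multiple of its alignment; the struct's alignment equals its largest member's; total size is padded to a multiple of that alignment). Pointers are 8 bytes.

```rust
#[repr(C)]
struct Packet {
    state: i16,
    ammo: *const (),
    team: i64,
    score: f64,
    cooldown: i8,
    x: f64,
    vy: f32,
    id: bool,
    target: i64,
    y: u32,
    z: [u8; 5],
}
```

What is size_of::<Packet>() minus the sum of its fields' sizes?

23

0..2  state  (2B, 2-aligned)
2..8  -- padding (6B)
8..16  ammo  (8B, 8-aligned)
16..24  team  (8B, 8-aligned)
24..32  score  (8B, 8-aligned)
32..33  cooldown  (1B, 1-aligned)
33..40  -- padding (7B)
40..48  x  (8B, 8-aligned)
48..52  vy  (4B, 4-aligned)
52..53  id  (1B, 1-aligned)
53..56  -- padding (3B)
56..64  target  (8B, 8-aligned)
64..68  y  (4B, 4-aligned)
68..73  z  (5B, 1-aligned)
73..80  -- tail padding (7B)
sizeof = 80, alignof = 8
data bytes 57, size 80 → padding 23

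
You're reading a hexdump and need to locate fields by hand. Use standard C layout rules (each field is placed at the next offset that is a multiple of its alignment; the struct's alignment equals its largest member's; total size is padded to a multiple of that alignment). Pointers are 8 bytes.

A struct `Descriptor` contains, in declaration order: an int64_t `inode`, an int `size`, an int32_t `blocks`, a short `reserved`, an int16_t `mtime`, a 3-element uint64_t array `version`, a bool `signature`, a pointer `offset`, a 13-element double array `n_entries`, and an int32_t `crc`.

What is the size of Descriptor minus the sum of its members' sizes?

inode at 0 (size 8, align 8) → ends 8
size at 8 (size 4, align 4) → ends 12
blocks at 12 (size 4, align 4) → ends 16
reserved at 16 (size 2, align 2) → ends 18
mtime at 18 (size 2, align 2) → ends 20
pad 4 to align 8 for version
version at 24 (size 24, align 8) → ends 48
signature at 48 (size 1, align 1) → ends 49
pad 7 to align 8 for offset
offset at 56 (size 8, align 8) → ends 64
n_entries at 64 (size 104, align 8) → ends 168
crc at 168 (size 4, align 4) → ends 172
tail pad 4 to reach multiple of 8
total 176 bytes, alignment 8
data bytes 161, size 176 → padding 15

15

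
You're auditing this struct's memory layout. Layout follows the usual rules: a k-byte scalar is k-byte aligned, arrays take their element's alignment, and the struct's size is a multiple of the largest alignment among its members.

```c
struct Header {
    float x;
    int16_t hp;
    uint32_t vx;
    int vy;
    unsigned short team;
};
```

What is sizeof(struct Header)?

x at 0 (size 4, align 4) → ends 4
hp at 4 (size 2, align 2) → ends 6
pad 2 to align 4 for vx
vx at 8 (size 4, align 4) → ends 12
vy at 12 (size 4, align 4) → ends 16
team at 16 (size 2, align 2) → ends 18
tail pad 2 to reach multiple of 4
total 20 bytes, alignment 4

20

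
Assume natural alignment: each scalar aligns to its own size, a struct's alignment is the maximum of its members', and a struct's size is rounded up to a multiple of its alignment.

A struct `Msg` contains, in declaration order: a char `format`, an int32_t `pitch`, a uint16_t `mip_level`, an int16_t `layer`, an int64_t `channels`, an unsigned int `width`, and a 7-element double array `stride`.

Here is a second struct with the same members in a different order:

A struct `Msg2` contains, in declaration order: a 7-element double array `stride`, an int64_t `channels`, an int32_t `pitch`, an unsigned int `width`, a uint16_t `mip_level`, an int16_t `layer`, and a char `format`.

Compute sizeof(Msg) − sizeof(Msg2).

format at 0 (size 1, align 1) → ends 1
pad 3 to align 4 for pitch
pitch at 4 (size 4, align 4) → ends 8
mip_level at 8 (size 2, align 2) → ends 10
layer at 10 (size 2, align 2) → ends 12
pad 4 to align 8 for channels
channels at 16 (size 8, align 8) → ends 24
width at 24 (size 4, align 4) → ends 28
pad 4 to align 8 for stride
stride at 32 (size 56, align 8) → ends 88
total 88 bytes, alignment 8
— Msg2 —
stride at 0 (size 56, align 8) → ends 56
channels at 56 (size 8, align 8) → ends 64
pitch at 64 (size 4, align 4) → ends 68
width at 68 (size 4, align 4) → ends 72
mip_level at 72 (size 2, align 2) → ends 74
layer at 74 (size 2, align 2) → ends 76
format at 76 (size 1, align 1) → ends 77
tail pad 3 to reach multiple of 8
total 80 bytes, alignment 8
88 − 80 = 8

8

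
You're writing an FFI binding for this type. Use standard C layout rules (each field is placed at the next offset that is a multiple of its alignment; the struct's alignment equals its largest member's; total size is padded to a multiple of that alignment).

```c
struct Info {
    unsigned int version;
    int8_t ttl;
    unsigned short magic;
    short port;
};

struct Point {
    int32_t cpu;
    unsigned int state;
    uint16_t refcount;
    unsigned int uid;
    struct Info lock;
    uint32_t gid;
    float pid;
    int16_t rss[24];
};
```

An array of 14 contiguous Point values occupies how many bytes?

1176

Info: @0: version [4B, align 4] → 4; @4: ttl [1B, align 1] → 5; +1 pad (align 2); @6: magic [2B, align 2] → 8; @8: port [2B, align 2] → 10; +2 tail pad (align 4); size 12, align 4
@0: cpu [4B, align 4] → 4
@4: state [4B, align 4] → 8
@8: refcount [2B, align 2] → 10
+2 pad (align 4)
@12: uid [4B, align 4] → 16
@16: lock [12B, align 4] → 28
@28: gid [4B, align 4] → 32
@32: pid [4B, align 4] → 36
@36: rss [48B, align 2] → 84
size 84, align 4
array of 14: 14 × 84 = 1176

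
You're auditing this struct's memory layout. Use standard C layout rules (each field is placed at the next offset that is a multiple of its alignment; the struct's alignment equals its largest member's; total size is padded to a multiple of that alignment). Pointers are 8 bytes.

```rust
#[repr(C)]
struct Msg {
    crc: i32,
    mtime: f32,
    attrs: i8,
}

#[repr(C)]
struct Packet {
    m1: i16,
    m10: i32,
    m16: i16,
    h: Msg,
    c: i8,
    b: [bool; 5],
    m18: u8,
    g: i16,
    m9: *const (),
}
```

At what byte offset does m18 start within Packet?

Msg: crc at 0 (size 4, align 4) → ends 4; mtime at 4 (size 4, align 4) → ends 8; attrs at 8 (size 1, align 1) → ends 9; tail pad 3 to reach multiple of 4; total 12 bytes, alignment 4
m1 at 0 (size 2, align 2) → ends 2
pad 2 to align 4 for m10
m10 at 4 (size 4, align 4) → ends 8
m16 at 8 (size 2, align 2) → ends 10
pad 2 to align 4 for h
h at 12 (size 12, align 4) → ends 24
c at 24 (size 1, align 1) → ends 25
b at 25 (size 5, align 1) → ends 30
m18 at 30 (size 1, align 1) → ends 31

30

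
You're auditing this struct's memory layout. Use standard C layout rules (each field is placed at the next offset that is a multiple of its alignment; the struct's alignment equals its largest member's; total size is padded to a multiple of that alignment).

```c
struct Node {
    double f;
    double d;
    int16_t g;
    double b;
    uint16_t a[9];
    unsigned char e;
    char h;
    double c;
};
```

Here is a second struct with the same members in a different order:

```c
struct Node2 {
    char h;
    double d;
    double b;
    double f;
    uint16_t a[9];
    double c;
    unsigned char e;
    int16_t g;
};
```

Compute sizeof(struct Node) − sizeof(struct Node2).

0..8  f  (8B, 8-aligned)
8..16  d  (8B, 8-aligned)
16..18  g  (2B, 2-aligned)
18..24  -- padding (6B)
24..32  b  (8B, 8-aligned)
32..50  a  (18B, 2-aligned)
50..51  e  (1B, 1-aligned)
51..52  h  (1B, 1-aligned)
52..56  -- padding (4B)
56..64  c  (8B, 8-aligned)
sizeof = 64, alignof = 8
— Node2 —
0..1  h  (1B, 1-aligned)
1..8  -- padding (7B)
8..16  d  (8B, 8-aligned)
16..24  b  (8B, 8-aligned)
24..32  f  (8B, 8-aligned)
32..50  a  (18B, 2-aligned)
50..56  -- padding (6B)
56..64  c  (8B, 8-aligned)
64..65  e  (1B, 1-aligned)
65..66  -- padding (1B)
66..68  g  (2B, 2-aligned)
68..72  -- tail padding (4B)
sizeof = 72, alignof = 8
64 − 72 = -8

-8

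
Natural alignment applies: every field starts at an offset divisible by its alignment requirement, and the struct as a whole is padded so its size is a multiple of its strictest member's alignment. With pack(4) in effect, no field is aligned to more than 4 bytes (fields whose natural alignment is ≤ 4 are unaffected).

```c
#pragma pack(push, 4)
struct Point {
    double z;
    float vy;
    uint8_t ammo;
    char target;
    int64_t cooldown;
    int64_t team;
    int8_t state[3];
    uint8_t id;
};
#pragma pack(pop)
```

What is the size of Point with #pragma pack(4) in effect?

36

0..8  z  (8B, 4-aligned)
8..12  vy  (4B, 4-aligned)
12..13  ammo  (1B, 1-aligned)
13..14  target  (1B, 1-aligned)
14..16  -- padding (2B)
16..24  cooldown  (8B, 4-aligned)
24..32  team  (8B, 4-aligned)
32..35  state  (3B, 1-aligned)
35..36  id  (1B, 1-aligned)
sizeof = 36, alignof = 4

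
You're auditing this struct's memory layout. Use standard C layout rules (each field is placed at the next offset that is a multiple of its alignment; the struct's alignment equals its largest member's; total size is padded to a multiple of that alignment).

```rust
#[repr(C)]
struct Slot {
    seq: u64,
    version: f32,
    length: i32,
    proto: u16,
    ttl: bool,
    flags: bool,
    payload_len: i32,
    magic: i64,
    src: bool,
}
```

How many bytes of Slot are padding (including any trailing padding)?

seq at 0 (size 8, align 8) → ends 8
version at 8 (size 4, align 4) → ends 12
length at 12 (size 4, align 4) → ends 16
proto at 16 (size 2, align 2) → ends 18
ttl at 18 (size 1, align 1) → ends 19
flags at 19 (size 1, align 1) → ends 20
payload_len at 20 (size 4, align 4) → ends 24
magic at 24 (size 8, align 8) → ends 32
src at 32 (size 1, align 1) → ends 33
tail pad 7 to reach multiple of 8
total 40 bytes, alignment 8
data bytes 33, size 40 → padding 7

7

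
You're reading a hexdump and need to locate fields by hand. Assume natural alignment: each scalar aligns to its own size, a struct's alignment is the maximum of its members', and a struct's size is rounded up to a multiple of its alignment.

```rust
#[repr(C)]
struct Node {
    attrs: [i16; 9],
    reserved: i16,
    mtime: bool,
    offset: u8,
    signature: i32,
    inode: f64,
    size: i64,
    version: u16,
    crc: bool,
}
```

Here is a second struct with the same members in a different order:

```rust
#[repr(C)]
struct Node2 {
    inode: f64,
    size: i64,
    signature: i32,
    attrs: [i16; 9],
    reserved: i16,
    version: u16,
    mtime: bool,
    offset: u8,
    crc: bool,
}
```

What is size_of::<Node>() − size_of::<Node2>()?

attrs at 0 (size 18, align 2) → ends 18
reserved at 18 (size 2, align 2) → ends 20
mtime at 20 (size 1, align 1) → ends 21
offset at 21 (size 1, align 1) → ends 22
pad 2 to align 4 for signature
signature at 24 (size 4, align 4) → ends 28
pad 4 to align 8 for inode
inode at 32 (size 8, align 8) → ends 40
size at 40 (size 8, align 8) → ends 48
version at 48 (size 2, align 2) → ends 50
crc at 50 (size 1, align 1) → ends 51
tail pad 5 to reach multiple of 8
total 56 bytes, alignment 8
— Node2 —
inode at 0 (size 8, align 8) → ends 8
size at 8 (size 8, align 8) → ends 16
signature at 16 (size 4, align 4) → ends 20
attrs at 20 (size 18, align 2) → ends 38
reserved at 38 (size 2, align 2) → ends 40
version at 40 (size 2, align 2) → ends 42
mtime at 42 (size 1, align 1) → ends 43
offset at 43 (size 1, align 1) → ends 44
crc at 44 (size 1, align 1) → ends 45
tail pad 3 to reach multiple of 8
total 48 bytes, alignment 8
56 − 48 = 8

8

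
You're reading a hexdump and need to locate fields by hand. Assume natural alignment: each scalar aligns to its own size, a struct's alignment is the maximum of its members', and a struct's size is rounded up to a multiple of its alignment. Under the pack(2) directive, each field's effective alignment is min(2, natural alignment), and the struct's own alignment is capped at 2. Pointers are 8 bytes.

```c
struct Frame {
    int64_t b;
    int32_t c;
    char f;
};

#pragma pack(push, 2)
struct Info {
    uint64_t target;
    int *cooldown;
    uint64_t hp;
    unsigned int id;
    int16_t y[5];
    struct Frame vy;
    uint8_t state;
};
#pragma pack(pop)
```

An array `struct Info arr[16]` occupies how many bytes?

Frame: 0..8  b  (8B, 8-aligned); 8..12  c  (4B, 4-aligned); 12..13  f  (1B, 1-aligned); 13..16  -- tail padding (3B); sizeof = 16, alignof = 8
0..8  target  (8B, 2-aligned)
8..16  cooldown  (8B, 2-aligned)
16..24  hp  (8B, 2-aligned)
24..28  id  (4B, 2-aligned)
28..38  y  (10B, 2-aligned)
38..54  vy  (16B, 2-aligned)
54..55  state  (1B, 1-aligned)
55..56  -- tail padding (1B)
sizeof = 56, alignof = 2
array of 16: 16 × 56 = 896

896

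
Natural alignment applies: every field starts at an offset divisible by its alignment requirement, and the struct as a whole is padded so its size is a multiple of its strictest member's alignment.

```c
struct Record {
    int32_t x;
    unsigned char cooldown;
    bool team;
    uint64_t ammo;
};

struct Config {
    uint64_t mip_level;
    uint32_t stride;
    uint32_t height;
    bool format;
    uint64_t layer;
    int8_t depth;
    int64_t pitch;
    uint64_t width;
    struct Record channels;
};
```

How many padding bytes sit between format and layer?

Record: 0..4  x  (4B, 4-aligned); 4..5  cooldown  (1B, 1-aligned); 5..6  team  (1B, 1-aligned); 6..8  -- padding (2B); 8..16  ammo  (8B, 8-aligned); sizeof = 16, alignof = 8
0..8  mip_level  (8B, 8-aligned)
8..12  stride  (4B, 4-aligned)
12..16  height  (4B, 4-aligned)
16..17  format  (1B, 1-aligned)
17..24  -- padding (7B)
24..32  layer  (8B, 8-aligned)

7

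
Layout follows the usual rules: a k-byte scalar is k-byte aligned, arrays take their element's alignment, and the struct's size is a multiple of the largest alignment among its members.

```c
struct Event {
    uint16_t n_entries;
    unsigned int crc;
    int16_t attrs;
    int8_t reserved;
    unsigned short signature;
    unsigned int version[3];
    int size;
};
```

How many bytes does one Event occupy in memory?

n_entries at 0 (size 2, align 2) → ends 2
pad 2 to align 4 for crc
crc at 4 (size 4, align 4) → ends 8
attrs at 8 (size 2, align 2) → ends 10
reserved at 10 (size 1, align 1) → ends 11
pad 1 to align 2 for signature
signature at 12 (size 2, align 2) → ends 14
pad 2 to align 4 for version
version at 16 (size 12, align 4) → ends 28
size at 28 (size 4, align 4) → ends 32
total 32 bytes, alignment 4

32 bytes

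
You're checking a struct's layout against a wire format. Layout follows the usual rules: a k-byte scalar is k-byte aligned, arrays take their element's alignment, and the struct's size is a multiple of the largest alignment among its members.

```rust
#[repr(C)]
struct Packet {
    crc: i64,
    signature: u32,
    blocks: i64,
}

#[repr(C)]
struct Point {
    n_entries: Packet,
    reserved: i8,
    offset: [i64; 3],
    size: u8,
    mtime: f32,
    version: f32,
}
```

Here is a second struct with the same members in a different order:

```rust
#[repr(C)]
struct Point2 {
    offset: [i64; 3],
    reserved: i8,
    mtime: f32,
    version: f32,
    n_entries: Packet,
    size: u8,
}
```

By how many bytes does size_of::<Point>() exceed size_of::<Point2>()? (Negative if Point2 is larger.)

0

Packet: crc at 0 (size 8, align 8) → ends 8; signature at 8 (size 4, align 4) → ends 12; pad 4 to align 8 for blocks; blocks at 16 (size 8, align 8) → ends 24; total 24 bytes, alignment 8
n_entries at 0 (size 24, align 8) → ends 24
reserved at 24 (size 1, align 1) → ends 25
pad 7 to align 8 for offset
offset at 32 (size 24, align 8) → ends 56
size at 56 (size 1, align 1) → ends 57
pad 3 to align 4 for mtime
mtime at 60 (size 4, align 4) → ends 64
version at 64 (size 4, align 4) → ends 68
tail pad 4 to reach multiple of 8
total 72 bytes, alignment 8
— Point2 —
offset at 0 (size 24, align 8) → ends 24
reserved at 24 (size 1, align 1) → ends 25
pad 3 to align 4 for mtime
mtime at 28 (size 4, align 4) → ends 32
version at 32 (size 4, align 4) → ends 36
pad 4 to align 8 for n_entries
n_entries at 40 (size 24, align 8) → ends 64
size at 64 (size 1, align 1) → ends 65
tail pad 7 to reach multiple of 8
total 72 bytes, alignment 8
72 − 72 = 0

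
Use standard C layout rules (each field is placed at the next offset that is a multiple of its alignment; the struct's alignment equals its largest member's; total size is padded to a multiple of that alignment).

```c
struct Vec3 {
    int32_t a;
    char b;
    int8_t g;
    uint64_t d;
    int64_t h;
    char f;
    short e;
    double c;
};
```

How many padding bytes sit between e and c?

a at 0 (size 4, align 4) → ends 4
b at 4 (size 1, align 1) → ends 5
g at 5 (size 1, align 1) → ends 6
pad 2 to align 8 for d
d at 8 (size 8, align 8) → ends 16
h at 16 (size 8, align 8) → ends 24
f at 24 (size 1, align 1) → ends 25
pad 1 to align 2 for e
e at 26 (size 2, align 2) → ends 28
pad 4 to align 8 for c
c at 32 (size 8, align 8) → ends 40

4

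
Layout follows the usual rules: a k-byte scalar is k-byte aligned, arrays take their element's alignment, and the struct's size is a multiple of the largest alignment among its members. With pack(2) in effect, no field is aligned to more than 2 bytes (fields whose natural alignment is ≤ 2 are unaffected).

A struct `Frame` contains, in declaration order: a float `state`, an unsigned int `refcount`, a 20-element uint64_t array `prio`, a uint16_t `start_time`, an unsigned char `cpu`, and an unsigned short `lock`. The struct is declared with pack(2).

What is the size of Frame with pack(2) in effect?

state at 0 (size 4, align 2) → ends 4
refcount at 4 (size 4, align 2) → ends 8
prio at 8 (size 160, align 2) → ends 168
start_time at 168 (size 2, align 2) → ends 170
cpu at 170 (size 1, align 1) → ends 171
pad 1 to align 2 for lock
lock at 172 (size 2, align 2) → ends 174
total 174 bytes, alignment 2

174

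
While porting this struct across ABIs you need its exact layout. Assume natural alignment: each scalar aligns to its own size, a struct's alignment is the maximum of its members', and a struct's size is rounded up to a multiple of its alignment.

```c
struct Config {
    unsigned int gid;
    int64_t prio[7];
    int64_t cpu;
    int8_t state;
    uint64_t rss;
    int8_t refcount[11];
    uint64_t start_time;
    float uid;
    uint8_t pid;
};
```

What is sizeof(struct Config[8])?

960

gid at 0 (size 4, align 4) → ends 4
pad 4 to align 8 for prio
prio at 8 (size 56, align 8) → ends 64
cpu at 64 (size 8, align 8) → ends 72
state at 72 (size 1, align 1) → ends 73
pad 7 to align 8 for rss
rss at 80 (size 8, align 8) → ends 88
refcount at 88 (size 11, align 1) → ends 99
pad 5 to align 8 for start_time
start_time at 104 (size 8, align 8) → ends 112
uid at 112 (size 4, align 4) → ends 116
pid at 116 (size 1, align 1) → ends 117
tail pad 3 to reach multiple of 8
total 120 bytes, alignment 8
array of 8: 8 × 120 = 960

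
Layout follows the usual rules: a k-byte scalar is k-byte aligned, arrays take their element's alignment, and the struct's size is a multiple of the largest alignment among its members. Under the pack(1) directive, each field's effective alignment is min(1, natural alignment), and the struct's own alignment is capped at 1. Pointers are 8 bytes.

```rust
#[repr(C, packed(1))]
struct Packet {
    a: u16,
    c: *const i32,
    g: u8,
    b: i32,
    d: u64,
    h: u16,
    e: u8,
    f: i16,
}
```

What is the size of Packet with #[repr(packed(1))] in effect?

0..2  a  (2B, 1-aligned)
2..10  c  (8B, 1-aligned)
10..11  g  (1B, 1-aligned)
11..15  b  (4B, 1-aligned)
15..23  d  (8B, 1-aligned)
23..25  h  (2B, 1-aligned)
25..26  e  (1B, 1-aligned)
26..28  f  (2B, 1-aligned)
sizeof = 28, alignof = 1

28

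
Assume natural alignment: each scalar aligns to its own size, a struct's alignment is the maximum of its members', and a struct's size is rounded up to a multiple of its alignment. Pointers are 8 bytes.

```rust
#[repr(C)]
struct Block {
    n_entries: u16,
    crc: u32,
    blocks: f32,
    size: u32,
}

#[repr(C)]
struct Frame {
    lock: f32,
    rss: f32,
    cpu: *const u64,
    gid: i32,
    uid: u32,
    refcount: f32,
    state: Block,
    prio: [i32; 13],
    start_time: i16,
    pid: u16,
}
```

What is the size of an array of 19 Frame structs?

Block: @0: n_entries [2B, align 2] → 2; +2 pad (align 4); @4: crc [4B, align 4] → 8; @8: blocks [4B, align 4] → 12; @12: size [4B, align 4] → 16; size 16, align 4
@0: lock [4B, align 4] → 4
@4: rss [4B, align 4] → 8
@8: cpu [8B, align 8] → 16
@16: gid [4B, align 4] → 20
@20: uid [4B, align 4] → 24
@24: refcount [4B, align 4] → 28
@28: state [16B, align 4] → 44
@44: prio [52B, align 4] → 96
@96: start_time [2B, align 2] → 98
@98: pid [2B, align 2] → 100
+4 tail pad (align 8)
size 104, align 8
array of 19: 19 × 104 = 1976

1976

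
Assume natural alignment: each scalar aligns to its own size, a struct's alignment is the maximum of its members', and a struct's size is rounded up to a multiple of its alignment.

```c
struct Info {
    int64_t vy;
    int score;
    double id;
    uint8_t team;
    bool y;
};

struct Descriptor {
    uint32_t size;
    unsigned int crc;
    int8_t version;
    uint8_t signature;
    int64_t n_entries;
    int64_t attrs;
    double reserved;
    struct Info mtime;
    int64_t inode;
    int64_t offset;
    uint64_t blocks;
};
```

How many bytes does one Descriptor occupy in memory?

96

Info: vy at 0 (size 8, align 8) → ends 8; score at 8 (size 4, align 4) → ends 12; pad 4 to align 8 for id; id at 16 (size 8, align 8) → ends 24; team at 24 (size 1, align 1) → ends 25; y at 25 (size 1, align 1) → ends 26; tail pad 6 to reach multiple of 8; total 32 bytes, alignment 8
size at 0 (size 4, align 4) → ends 4
crc at 4 (size 4, align 4) → ends 8
version at 8 (size 1, align 1) → ends 9
signature at 9 (size 1, align 1) → ends 10
pad 6 to align 8 for n_entries
n_entries at 16 (size 8, align 8) → ends 24
attrs at 24 (size 8, align 8) → ends 32
reserved at 32 (size 8, align 8) → ends 40
mtime at 40 (size 32, align 8) → ends 72
inode at 72 (size 8, align 8) → ends 80
offset at 80 (size 8, align 8) → ends 88
blocks at 88 (size 8, align 8) → ends 96
total 96 bytes, alignment 8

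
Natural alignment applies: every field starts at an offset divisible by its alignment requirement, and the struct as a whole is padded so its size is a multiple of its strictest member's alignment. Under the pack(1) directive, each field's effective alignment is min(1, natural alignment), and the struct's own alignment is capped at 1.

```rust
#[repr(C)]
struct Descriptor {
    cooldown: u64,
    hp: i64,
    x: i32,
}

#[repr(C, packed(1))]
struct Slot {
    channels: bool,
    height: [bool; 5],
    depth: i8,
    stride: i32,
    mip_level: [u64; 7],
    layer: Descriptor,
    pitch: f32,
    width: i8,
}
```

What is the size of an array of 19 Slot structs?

Descriptor: cooldown at 0 (size 8, align 8) → ends 8; hp at 8 (size 8, align 8) → ends 16; x at 16 (size 4, align 4) → ends 20; tail pad 4 to reach multiple of 8; total 24 bytes, alignment 8
channels at 0 (size 1, align 1) → ends 1
height at 1 (size 5, align 1) → ends 6
depth at 6 (size 1, align 1) → ends 7
stride at 7 (size 4, align 1) → ends 11
mip_level at 11 (size 56, align 1) → ends 67
layer at 67 (size 24, align 1) → ends 91
pitch at 91 (size 4, align 1) → ends 95
width at 95 (size 1, align 1) → ends 96
total 96 bytes, alignment 1
array of 19: 19 × 96 = 1824

1824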